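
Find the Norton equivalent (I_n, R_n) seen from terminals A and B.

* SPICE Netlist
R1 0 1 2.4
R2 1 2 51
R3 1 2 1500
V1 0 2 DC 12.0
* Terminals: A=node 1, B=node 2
Find the Thévenin equivalent first; then I_n = V_th/R_th and R_n = R_th.
Step 1 — V_th is the open-circuit voltage V_A - V_B (nothing connected across the terminals).
Nodal analysis, taking node 2 as the 0 V reference.
Source V1 fixes V_0 = 12 V.
KCL at each unknown node (sum of currents leaving = 0; resistances in Ω):
  Node 1: (V_1 - 12)/2.4 + (V_1 - 0)/51 + (V_1 - 0)/1500 = 0
Collecting terms: 0.4369 × V_1 = 5  =>  V_1 = 11.44 V
V_th = V_1 - V_2 = 11.44 - 0 = 11.44 V
Step 2 — R_th: zero the source — replace V1 by a short circuit (node 2 merges into node 0) — and find the resistance seen between A (node 1) and B (node 0).
Reduce the network between node 1 (A) and node 0 (B) by series/parallel combination:
  Rp1 = R1 ‖ R2 ‖ R3 (parallel, all between nodes 0 and 1) = 1/(1/2.4 + 1/51 + 1/1500) = 2.289 Ω
R_th = 2.289 Ω
I_n = V_th/R_th = 11.44/2.289 = 5 A, and R_n = R_th = 2.289 Ω

Final answer: I_n = 5 A, R_n = 2.289 Ω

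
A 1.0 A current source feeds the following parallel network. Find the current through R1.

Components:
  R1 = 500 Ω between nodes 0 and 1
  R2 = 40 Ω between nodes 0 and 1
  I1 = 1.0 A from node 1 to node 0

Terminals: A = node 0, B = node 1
All resistors sit directly between nodes 0 and 1, so they are in parallel and share one voltage V; the full source current 1 A splits among them.
1/R_par = 1/500 + 1/40 = 0.027 S  =>  R_par = 37.04 Ω
V = I × R_par = 1 × 37.04 = 37.04 V
I_R1 = V/R1 = 37.04/500 = 0.07407 A

Final answer: 0.07407 A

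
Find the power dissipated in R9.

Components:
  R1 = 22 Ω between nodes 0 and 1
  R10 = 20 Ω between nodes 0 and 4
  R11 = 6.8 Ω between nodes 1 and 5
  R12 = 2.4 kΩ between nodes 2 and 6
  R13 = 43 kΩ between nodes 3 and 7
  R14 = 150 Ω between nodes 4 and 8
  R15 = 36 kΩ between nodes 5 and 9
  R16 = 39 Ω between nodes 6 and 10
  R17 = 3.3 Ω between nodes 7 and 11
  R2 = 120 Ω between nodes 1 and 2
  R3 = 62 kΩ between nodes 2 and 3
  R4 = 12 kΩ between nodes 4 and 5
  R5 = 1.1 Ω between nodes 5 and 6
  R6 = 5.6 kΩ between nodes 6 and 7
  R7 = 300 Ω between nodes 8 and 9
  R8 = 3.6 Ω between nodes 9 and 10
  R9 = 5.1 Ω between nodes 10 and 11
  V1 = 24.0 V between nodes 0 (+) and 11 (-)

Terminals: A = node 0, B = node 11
Nodal analysis, taking node 11 as the 0 V reference.
Source V1 fixes V_0 = 24 V.
KCL at each unknown node (sum of currents leaving = 0; resistances in Ω):
  Node 1: (V_1 - 24)/22 + (V_1 - V_2)/120 + (V_1 - V_5)/6.8 = 0
  Node 2: (V_2 - V_1)/120 + (V_2 - V_3)/62000 + (V_2 - V_6)/2400 = 0
  Node 3: (V_3 - V_2)/62000 + (V_3 - V_7)/43000 = 0
  Node 4: (V_4 - V_5)/12000 + (V_4 - 24)/20 + (V_4 - V_8)/150 = 0
  Node 5: (V_5 - V_4)/12000 + (V_5 - V_6)/1.1 + (V_5 - V_1)/6.8 + (V_5 - V_9)/36000 = 0
  Node 6: (V_6 - V_5)/1.1 + (V_6 - V_7)/5600 + (V_6 - V_2)/2400 + (V_6 - V_10)/39 = 0
  Node 7: (V_7 - V_6)/5600 + (V_7 - V_3)/43000 + (V_7 - 0)/3.3 = 0
  Node 8: (V_8 - V_9)/300 + (V_8 - V_4)/150 = 0
  Node 9: (V_9 - V_8)/300 + (V_9 - V_10)/3.6 + (V_9 - V_5)/36000 = 0
  Node 10: (V_10 - V_9)/3.6 + (V_10 - 0)/5.1 + (V_10 - V_6)/39 = 0
Collecting terms (coefficients in siemens):
  0.2008·V_1 - 0.008333·V_2 - 0.1471·V_5 = 1.091
  0.008766·V_2 - 0.008333·V_1 - 0.00001613·V_3 - 0.0004167·V_6 = 0
  0.00003938·V_3 - 0.00001613·V_2 - 0.00002326·V_7 = 0
  0.05675·V_4 - 0.00008333·V_5 - 0.006667·V_8 = 1.2
  1.056·V_5 - 0.1471·V_1 - 0.00008333·V_4 - 0.9091·V_6 - 0.00002778·V_9 = 0
  0.9353·V_6 - 0.0004167·V_2 - 0.9091·V_5 - 0.0001786·V_7 - 0.02564·V_10 = 0
  0.3032·V_7 - 0.00002326·V_3 - 0.0001786·V_6 = 0
  0.01·V_8 - 0.006667·V_4 - 0.003333·V_9 = 0
  0.2811·V_9 - 0.00002778·V_5 - 0.003333·V_8 - 0.2778·V_10 = 0
  0.4995·V_10 - 0.02564·V_6 - 0.2778·V_9 = 0
Solving these 10 simultaneous equations (Gaussian elimination) gives:
  V_1 = 16.9 V, V_2 = 16.76 V, V_3 = 6.87 V, V_4 = 23.05 V
  V_5 = 14.72 V, V_6 = 14.36 V, V_7 = 0.008985 V, V_8 = 16.05 V
  V_9 = 2.042 V, V_10 = 1.873 V
I_R9 = (V_10 - V_11)/R9 = (1.873 - 0)/5.1 = 0.3673 A
P_R9 = I_R9² × R9 = (0.3673)² × 5.1 = 0.688 W

Final answer: 0.688 W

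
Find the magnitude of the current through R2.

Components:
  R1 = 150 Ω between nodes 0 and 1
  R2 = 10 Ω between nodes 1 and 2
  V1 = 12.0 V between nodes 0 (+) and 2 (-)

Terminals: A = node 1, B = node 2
Nodal analysis, taking node 2 as the 0 V reference.
Source V1 fixes V_0 = 12 V.
KCL at each unknown node (sum of currents leaving = 0; resistances in Ω):
  Node 1: (V_1 - 12)/150 + (V_1 - 0)/10 = 0
Collecting terms: 0.1067 × V_1 = 0.08  =>  V_1 = 0.75 V
I_R2 = (V_1 - V_2)/R2 = (0.75 - 0)/10 = 0.075 A
|I_R2| = 0.075 A

Final answer: |I_R2| = 0.075 A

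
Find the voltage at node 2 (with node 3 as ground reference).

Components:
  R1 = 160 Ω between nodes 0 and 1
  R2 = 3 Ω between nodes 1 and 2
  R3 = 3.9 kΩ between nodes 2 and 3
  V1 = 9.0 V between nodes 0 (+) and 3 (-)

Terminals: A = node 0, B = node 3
Nodal analysis, taking node 3 as the 0 V reference.
Source V1 fixes V_0 = 9 V.
KCL at each unknown node (sum of currents leaving = 0; resistances in Ω):
  Node 1: (V_1 - 9)/160 + (V_1 - V_2)/3 = 0
  Node 2: (V_2 - V_1)/3 + (V_2 - 0)/3900 = 0
Collecting terms (coefficients in siemens):
  0.3396·V_1 - 0.3333·V_2 = 0.05625
  0.3336·V_2 - 0.3333·V_1 = 0
Determinant D = (0.3396)(0.3336) - (-0.3333)(-0.3333) = 0.00217
V_1 = [(0.05625)(0.3336) - (-0.3333)(0)]/D = 8.646 V
V_2 = [(0.3396)(0) - (0.05625)(-0.3333)]/D = 8.639 V
The requested potential is V_2 = 8.639 V.

Final answer: V_2 = 8.639 V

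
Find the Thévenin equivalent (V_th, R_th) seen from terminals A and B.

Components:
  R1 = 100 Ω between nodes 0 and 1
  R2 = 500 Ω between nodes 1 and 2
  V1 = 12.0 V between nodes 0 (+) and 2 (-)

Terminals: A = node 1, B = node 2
Step 1 — V_th is the open-circuit voltage V_A - V_B (nothing connected across the terminals).
Nodal analysis, taking node 2 as the 0 V reference.
Source V1 fixes V_0 = 12 V.
KCL at each unknown node (sum of currents leaving = 0; resistances in Ω):
  Node 1: (V_1 - 12)/100 + (V_1 - 0)/500 = 0
Collecting terms: 0.012 × V_1 = 0.12  =>  V_1 = 10 V
V_th = V_1 - V_2 = 10 - 0 = 10 V
Step 2 — R_th: zero the source — replace V1 by a short circuit (node 2 merges into node 0) — and find the resistance seen between A (node 1) and B (node 0).
Reduce the network between node 1 (A) and node 0 (B) by series/parallel combination:
  Rp1 = R1 ‖ R2 (parallel, both between nodes 0 and 1) = 1/(1/100 + 1/500) = 83.33 Ω
R_th = 83.33 Ω

Final answer: V_th = 10 V, R_th = 83.33 Ω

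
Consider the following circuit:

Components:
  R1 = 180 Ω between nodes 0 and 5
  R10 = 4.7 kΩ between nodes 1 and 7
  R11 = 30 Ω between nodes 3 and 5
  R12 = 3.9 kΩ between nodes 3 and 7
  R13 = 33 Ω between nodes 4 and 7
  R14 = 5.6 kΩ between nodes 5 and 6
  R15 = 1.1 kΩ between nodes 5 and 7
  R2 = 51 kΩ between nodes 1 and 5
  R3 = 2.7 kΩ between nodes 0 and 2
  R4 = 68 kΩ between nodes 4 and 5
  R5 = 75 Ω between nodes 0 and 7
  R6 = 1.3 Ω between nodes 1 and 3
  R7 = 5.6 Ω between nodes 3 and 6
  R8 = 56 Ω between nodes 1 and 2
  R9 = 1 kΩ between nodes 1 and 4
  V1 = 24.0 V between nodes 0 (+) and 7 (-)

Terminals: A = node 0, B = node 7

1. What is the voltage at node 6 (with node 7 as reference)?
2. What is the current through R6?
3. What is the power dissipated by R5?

Nodal analysis, taking node 7 as the 0 V reference.
Source V1 fixes V_0 = 24 V.
KCL at each unknown node (sum of currents leaving = 0; resistances in Ω):
  Node 1: (V_1 - V_5)/51000 + (V_1 - V_3)/1.3 + (V_1 - V_2)/56 + (V_1 - V_4)/1000 + (V_1 - 0)/4700 = 0
  Node 2: (V_2 - 24)/2700 + (V_2 - V_1)/56 = 0
  Node 3: (V_3 - V_1)/1.3 + (V_3 - V_6)/5.6 + (V_3 - V_5)/30 + (V_3 - 0)/3900 = 0
  Node 4: (V_4 - V_5)/68000 + (V_4 - V_1)/1000 + (V_4 - 0)/33 = 0
  Node 5: (V_5 - 24)/180 + (V_5 - V_1)/51000 + (V_5 - V_4)/68000 + (V_5 - V_3)/30 + (V_5 - V_6)/5600 + (V_5 - 0)/1100 = 0
  Node 6: (V_6 - V_3)/5.6 + (V_6 - V_5)/5600 = 0
Collecting terms (coefficients in siemens):
  0.7883·V_1 - 0.01786·V_2 - 0.7692·V_3 - 0.001·V_4 - 0.00001961·V_5 = 0
  0.01823·V_2 - 0.01786·V_1 = 0.008889
  0.9814·V_3 - 0.7692·V_1 - 0.03333·V_5 - 0.1786·V_6 = 0
  0.03132·V_4 - 0.001·V_1 - 0.00001471·V_5 = 0
  0.04001·V_5 - 0.00001961·V_1 - 0.03333·V_3 - 0.00001471·V_4 - 0.0001786·V_6 = 0.1333
  0.1787·V_6 - 0.1786·V_3 - 0.0001786·V_5 = 0
Solving these 6 simultaneous equations (Gaussian elimination) gives:
  V_1 = 16.64 V, V_2 = 16.79 V, V_3 = 16.67 V, V_4 = 0.5396 V
  V_5 = 17.3 V, V_6 = 16.67 V
Part 1:
  Read off the nodal solution: V_6 = 16.67 V
Part 2:
  I_R6 = (V_1 - V_3)/R6 = (16.64 - 16.67)/1.3 = -0.01696 A
  Magnitude: I_R6 = 0.01696 A
Part 3:
  I_R5 = (V_0 - V_7)/R5 = (24 - 0)/75 = 0.32 A
  P_R5 = I_R5² × R5 = (0.32)² × 75 = 7.68 W

Final answers:
1. V_6 = 16.67 V
2. I_R6 = 0.01696 A
3. P_R5 = 7.68 W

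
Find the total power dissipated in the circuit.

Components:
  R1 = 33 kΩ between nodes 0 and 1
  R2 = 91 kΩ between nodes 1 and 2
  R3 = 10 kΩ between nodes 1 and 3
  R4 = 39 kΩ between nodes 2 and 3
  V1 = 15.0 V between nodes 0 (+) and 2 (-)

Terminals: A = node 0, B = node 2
Nodal analysis, taking node 2 as the 0 V reference.
Source V1 fixes V_0 = 15 V.
KCL at each unknown node (sum of currents leaving = 0; resistances in Ω):
  Node 1: (V_1 - 15)/33000 + (V_1 - 0)/91000 + (V_1 - V_3)/10000 = 0
  Node 3: (V_3 - V_1)/10000 + (V_3 - 0)/39000 = 0
Collecting terms (coefficients in siemens):
  0.0001413·V_1 - 0.0001·V_3 = 0.0004545
  0.0001256·V_3 - 0.0001·V_1 = 0
Determinant D = (0.0001413)(0.0001256) - (-0.0001)(-0.0001) = 0.000000007752
V_1 = [(0.0004545)(0.0001256) - (-0.0001)(0)]/D = 7.367 V
V_3 = [(0.0001413)(0) - (0.0004545)(-0.0001)]/D = 5.864 V
Power in each resistor, P = (ΔV)²/R:
  P_R1 = (15 - 7.367)²/33000 = 0.001766 W
  P_R2 = (7.367 - 0)²/91000 = 0.0005964 W
  P_R3 = (7.367 - 5.864)²/10000 = 0.000226 W
  P_R4 = (0 - 5.864)²/39000 = 0.0008816 W
P_total = P_R1 + P_R2 + P_R3 + P_R4 = 0.00347 W

Final answer: 0.00347 W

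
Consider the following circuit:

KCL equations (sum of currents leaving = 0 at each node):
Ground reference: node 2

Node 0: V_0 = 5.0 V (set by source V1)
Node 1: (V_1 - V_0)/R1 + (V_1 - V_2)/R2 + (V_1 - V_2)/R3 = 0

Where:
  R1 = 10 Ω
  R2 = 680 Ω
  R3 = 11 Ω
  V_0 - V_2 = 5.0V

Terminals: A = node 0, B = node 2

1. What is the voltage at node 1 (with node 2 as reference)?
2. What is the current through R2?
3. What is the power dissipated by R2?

Nodal analysis, taking node 2 as the 0 V reference.
Source V1 fixes V_0 = 5 V.
KCL at each unknown node (sum of currents leaving = 0; resistances in Ω):
  Node 1: (V_1 - 5)/10 + (V_1 - 0)/680 + (V_1 - 0)/11 = 0
Collecting terms: 0.1924 × V_1 = 0.5  =>  V_1 = 2.599 V
Part 1:
  Read off the nodal solution: V_1 = 2.599 V
Part 2:
  I_R2 = (V_1 - V_2)/R2 = (2.599 - 0)/680 = 0.003822 A
  Magnitude: I_R2 = 0.003822 A
Part 3:
  I_R2 = (V_1 - V_2)/R2 = (2.599 - 0)/680 = 0.003822 A
  P_R2 = I_R2² × R2 = (0.003822)² × 680 = 0.009934 W

Final answers:
1. V_1 = 2.599 V
2. I_R2 = 0.003822 A
3. P_R2 = 0.009934 W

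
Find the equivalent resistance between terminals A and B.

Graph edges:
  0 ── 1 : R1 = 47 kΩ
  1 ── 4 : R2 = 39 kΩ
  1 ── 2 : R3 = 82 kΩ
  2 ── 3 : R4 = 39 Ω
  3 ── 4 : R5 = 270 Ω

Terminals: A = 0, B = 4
Reduce the network between node 0 (A) and node 4 (B) by series/parallel combination:
  Rs1 = R3 + R4 (series, joined only at node 2) = 82000 + 39 = 82040 Ω
  Rs2 = R5 + Rs1 (series, joined only at node 3) = 270 + 82040 = 82310 Ω
  Rp1 = R2 ‖ Rs2 (parallel, both between nodes 1 and 4) = 1/(1/39000 + 1/82310) = 26460 Ω
  Rs3 = R1 + Rp1 (series, joined only at node 1) = 47000 + 26460 = 73460 Ω
R_eq = 73.46 kΩ

Final answer: 73.46 kΩ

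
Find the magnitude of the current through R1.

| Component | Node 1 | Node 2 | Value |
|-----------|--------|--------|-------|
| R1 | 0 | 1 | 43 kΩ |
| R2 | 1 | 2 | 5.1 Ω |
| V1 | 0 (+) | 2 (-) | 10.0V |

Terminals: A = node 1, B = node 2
Nodal analysis, taking node 2 as the 0 V reference.
Source V1 fixes V_0 = 10 V.
KCL at each unknown node (sum of currents leaving = 0; resistances in Ω):
  Node 1: (V_1 - 10)/43000 + (V_1 - 0)/5.1 = 0
Collecting terms: 0.1961 × V_1 = 0.0002326  =>  V_1 = 0.001186 V
I_R1 = (V_0 - V_1)/R1 = (10 - 0.001186)/43000 = 0.0002325 A
|I_R1| = 0.0002325 A

Final answer: |I_R1| = 0.0002325 A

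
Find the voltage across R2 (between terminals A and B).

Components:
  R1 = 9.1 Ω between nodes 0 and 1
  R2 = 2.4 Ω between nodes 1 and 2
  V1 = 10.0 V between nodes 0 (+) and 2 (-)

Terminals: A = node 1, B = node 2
R1 and R2 are in series across V1 (node 0 → node 1 → node 2), and the output A–B is taken across R2, so this is a voltage divider.
Series current: I = V1/(R1 + R2) = 10/(9.1 + 2.4) = 10/11.5 = 0.8696 A
V_R2 = I × R2 = V1 × R2/(R1 + R2) = 10 × 2.4/11.5 = 2.087 V

Final answer: 2.087 V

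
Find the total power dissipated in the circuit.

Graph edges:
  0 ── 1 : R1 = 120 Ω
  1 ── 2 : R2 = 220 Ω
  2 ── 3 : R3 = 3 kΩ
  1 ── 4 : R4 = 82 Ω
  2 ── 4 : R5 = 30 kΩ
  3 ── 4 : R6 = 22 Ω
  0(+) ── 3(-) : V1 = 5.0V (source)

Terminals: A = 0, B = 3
Nodal analysis, taking node 3 as the 0 V reference.
Source V1 fixes V_0 = 5 V.
KCL at each unknown node (sum of currents leaving = 0; resistances in Ω):
  Node 1: (V_1 - 5)/120 + (V_1 - V_2)/220 + (V_1 - V_4)/82 = 0
  Node 2: (V_2 - V_1)/220 + (V_2 - 0)/3000 + (V_2 - V_4)/30000 = 0
  Node 4: (V_4 - V_1)/82 + (V_4 - V_2)/30000 + (V_4 - 0)/22 = 0
Collecting terms (coefficients in siemens):
  0.02507·V_1 - 0.004545·V_2 - 0.0122·V_4 = 0.04167
  0.004912·V_2 - 0.004545·V_1 - 0.00003333·V_4 = 0
  0.05768·V_4 - 0.0122·V_1 - 0.00003333·V_2 = 0
Solving these 3 simultaneous equations (Gaussian elimination) gives:
  V_1 = 2.28 V, V_2 = 2.113 V, V_4 = 0.4832 V
Power in each resistor, P = (ΔV)²/R:
  P_R1 = (5 - 2.28)²/120 = 0.06166 W
  P_R2 = (2.28 - 2.113)²/220 = 0.0001266 W
  P_R3 = (2.113 - 0)²/3000 = 0.001488 W
  P_R4 = (2.28 - 0.4832)²/82 = 0.03936 W
  P_R5 = (2.113 - 0.4832)²/30000 = 0.00008853 W
  P_R6 = (0 - 0.4832)²/22 = 0.01061 W
P_total = P_R1 + P_R2 + P_R3 + P_R4 + P_R5 + P_R6 = 0.1133 W

Final answer: 0.1133 W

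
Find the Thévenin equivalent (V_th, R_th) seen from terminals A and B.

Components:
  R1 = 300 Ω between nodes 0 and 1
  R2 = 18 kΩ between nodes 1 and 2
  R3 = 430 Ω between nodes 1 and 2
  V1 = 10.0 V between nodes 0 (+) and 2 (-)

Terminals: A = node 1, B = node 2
Step 1 — V_th is the open-circuit voltage V_A - V_B (nothing connected across the terminals).
Nodal analysis, taking node 2 as the 0 V reference.
Source V1 fixes V_0 = 10 V.
KCL at each unknown node (sum of currents leaving = 0; resistances in Ω):
  Node 1: (V_1 - 10)/300 + (V_1 - 0)/18000 + (V_1 - 0)/430 = 0
Collecting terms: 0.005714 × V_1 = 0.03333  =>  V_1 = 5.833 V
V_th = V_1 - V_2 = 5.833 - 0 = 5.833 V
Step 2 — R_th: zero the source — replace V1 by a short circuit (node 2 merges into node 0) — and find the resistance seen between A (node 1) and B (node 0).
Reduce the network between node 1 (A) and node 0 (B) by series/parallel combination:
  Rp1 = R1 ‖ R2 ‖ R3 (parallel, all between nodes 0 and 1) = 1/(1/300 + 1/18000 + 1/430) = 175 Ω
R_th = 175 Ω

Final answer: V_th = 5.833 V, R_th = 175 Ω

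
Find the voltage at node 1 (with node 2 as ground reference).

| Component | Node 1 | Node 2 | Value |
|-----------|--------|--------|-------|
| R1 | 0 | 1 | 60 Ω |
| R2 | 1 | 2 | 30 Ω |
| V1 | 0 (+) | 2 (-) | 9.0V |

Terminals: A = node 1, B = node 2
Nodal analysis, taking node 2 as the 0 V reference.
Source V1 fixes V_0 = 9 V.
KCL at each unknown node (sum of currents leaving = 0; resistances in Ω):
  Node 1: (V_1 - 9)/60 + (V_1 - 0)/30 = 0
Collecting terms: 0.05 × V_1 = 0.15  =>  V_1 = 3 V
The requested potential is V_1 = 3 V.

Final answer: V_1 = 3 V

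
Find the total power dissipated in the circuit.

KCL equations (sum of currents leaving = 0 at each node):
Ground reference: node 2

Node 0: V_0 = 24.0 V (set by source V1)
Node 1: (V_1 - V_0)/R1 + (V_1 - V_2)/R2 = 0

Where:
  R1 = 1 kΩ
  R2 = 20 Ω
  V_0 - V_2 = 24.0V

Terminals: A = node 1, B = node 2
Nodal analysis, taking node 2 as the 0 V reference.
Source V1 fixes V_0 = 24 V.
KCL at each unknown node (sum of currents leaving = 0; resistances in Ω):
  Node 1: (V_1 - 24)/1000 + (V_1 - 0)/20 = 0
Collecting terms: 0.051 × V_1 = 0.024  =>  V_1 = 0.4706 V
Power in each resistor, P = (ΔV)²/R:
  P_R1 = (24 - 0.4706)²/1000 = 0.5536 W
  P_R2 = (0.4706 - 0)²/20 = 0.01107 W
P_total = P_R1 + P_R2 = 0.5647 W

Final answer: 0.5647 W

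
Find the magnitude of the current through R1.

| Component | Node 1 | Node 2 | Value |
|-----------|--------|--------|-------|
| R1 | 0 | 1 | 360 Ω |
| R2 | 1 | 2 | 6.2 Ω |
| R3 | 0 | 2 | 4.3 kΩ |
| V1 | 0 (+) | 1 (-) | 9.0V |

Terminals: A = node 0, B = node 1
Nodal analysis, taking node 1 as the 0 V reference.
Source V1 fixes V_0 = 9 V.
KCL at each unknown node (sum of currents leaving = 0; resistances in Ω):
  Node 2: (V_2 - 0)/6.2 + (V_2 - 9)/4300 = 0
Collecting terms: 0.1615 × V_2 = 0.002093  =>  V_2 = 0.01296 V
I_R1 = (V_0 - V_1)/R1 = (9 - 0)/360 = 0.025 A
|I_R1| = 0.025 A

Final answer: |I_R1| = 0.025 A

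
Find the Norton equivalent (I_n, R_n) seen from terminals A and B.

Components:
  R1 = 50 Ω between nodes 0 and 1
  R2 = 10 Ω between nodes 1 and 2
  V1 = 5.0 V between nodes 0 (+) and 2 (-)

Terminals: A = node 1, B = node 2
Find the Thévenin equivalent first; then I_n = V_th/R_th and R_n = R_th.
Step 1 — V_th is the open-circuit voltage V_A - V_B (nothing connected across the terminals).
Nodal analysis, taking node 2 as the 0 V reference.
Source V1 fixes V_0 = 5 V.
KCL at each unknown node (sum of currents leaving = 0; resistances in Ω):
  Node 1: (V_1 - 5)/50 + (V_1 - 0)/10 = 0
Collecting terms: 0.12 × V_1 = 0.1  =>  V_1 = 0.8333 V
V_th = V_1 - V_2 = 0.8333 - 0 = 0.8333 V
Step 2 — R_th: zero the source — replace V1 by a short circuit (node 2 merges into node 0) — and find the resistance seen between A (node 1) and B (node 0).
Reduce the network between node 1 (A) and node 0 (B) by series/parallel combination:
  Rp1 = R1 ‖ R2 (parallel, both between nodes 0 and 1) = 1/(1/50 + 1/10) = 8.333 Ω
R_th = 8.333 Ω
I_n = V_th/R_th = 0.8333/8.333 = 0.1 A, and R_n = R_th = 8.333 Ω

Final answer: I_n = 0.1 A, R_n = 8.333 Ω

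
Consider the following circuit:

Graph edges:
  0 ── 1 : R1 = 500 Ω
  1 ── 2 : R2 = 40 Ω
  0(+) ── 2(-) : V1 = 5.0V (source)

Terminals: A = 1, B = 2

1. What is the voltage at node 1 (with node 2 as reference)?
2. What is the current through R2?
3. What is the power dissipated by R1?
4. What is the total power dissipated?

Nodal analysis, taking node 2 as the 0 V reference.
Source V1 fixes V_0 = 5 V.
KCL at each unknown node (sum of currents leaving = 0; resistances in Ω):
  Node 1: (V_1 - 5)/500 + (V_1 - 0)/40 = 0
Collecting terms: 0.027 × V_1 = 0.01  =>  V_1 = 0.3704 V
Part 1:
  Read off the nodal solution: V_1 = 0.3704 V
Part 2:
  I_R2 = (V_1 - V_2)/R2 = (0.3704 - 0)/40 = 0.009259 A
  Magnitude: I_R2 = 0.009259 A
Part 3:
  I_R1 = (V_0 - V_1)/R1 = (5 - 0.3704)/500 = 0.009259 A
  P_R1 = I_R1² × R1 = (0.009259)² × 500 = 0.04287 W
Part 4:
  Power in each resistor, P = (ΔV)²/R:
    P_R1 = (5 - 0.3704)²/500 = 0.04287 W
    P_R2 = (0.3704 - 0)²/40 = 0.003429 W
  P_total = P_R1 + P_R2 = 0.0463 W

Final answers:
1. V_1 = 0.3704 V
2. I_R2 = 0.009259 A
3. P_R1 = 0.04287 W
4. P_total = 0.0463 W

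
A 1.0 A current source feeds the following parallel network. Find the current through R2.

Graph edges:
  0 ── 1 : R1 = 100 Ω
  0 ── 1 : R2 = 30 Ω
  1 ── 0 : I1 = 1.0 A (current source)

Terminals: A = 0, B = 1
All resistors sit directly between nodes 0 and 1, so they are in parallel and share one voltage V; the full source current 1 A splits among them.
1/R_par = 1/100 + 1/30 = 0.04333 S  =>  R_par = 23.08 Ω
V = I × R_par = 1 × 23.08 = 23.08 V
I_R2 = V/R2 = 23.08/30 = 0.7692 A

Final answer: 0.7692 A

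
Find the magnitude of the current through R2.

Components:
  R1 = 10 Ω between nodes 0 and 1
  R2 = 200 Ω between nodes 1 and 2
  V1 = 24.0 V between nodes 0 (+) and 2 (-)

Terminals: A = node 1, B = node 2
Nodal analysis, taking node 2 as the 0 V reference.
Source V1 fixes V_0 = 24 V.
KCL at each unknown node (sum of currents leaving = 0; resistances in Ω):
  Node 1: (V_1 - 24)/10 + (V_1 - 0)/200 = 0
Collecting terms: 0.105 × V_1 = 2.4  =>  V_1 = 22.86 V
I_R2 = (V_1 - V_2)/R2 = (22.86 - 0)/200 = 0.1143 A
|I_R2| = 0.1143 A

Final answer: |I_R2| = 0.1143 A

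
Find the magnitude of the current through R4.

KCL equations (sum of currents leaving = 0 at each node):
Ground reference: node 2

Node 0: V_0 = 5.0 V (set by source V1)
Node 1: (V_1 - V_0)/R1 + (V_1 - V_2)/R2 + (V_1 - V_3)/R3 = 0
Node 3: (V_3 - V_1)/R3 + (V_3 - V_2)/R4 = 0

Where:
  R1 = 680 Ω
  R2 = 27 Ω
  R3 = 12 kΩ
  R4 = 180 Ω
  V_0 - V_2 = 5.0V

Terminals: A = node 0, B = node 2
Nodal analysis, taking node 2 as the 0 V reference.
Source V1 fixes V_0 = 5 V.
KCL at each unknown node (sum of currents leaving = 0; resistances in Ω):
  Node 1: (V_1 - 5)/680 + (V_1 - 0)/27 + (V_1 - V_3)/12000 = 0
  Node 3: (V_3 - V_1)/12000 + (V_3 - 0)/180 = 0
Collecting terms (coefficients in siemens):
  0.03859·V_1 - 0.00008333·V_3 = 0.007353
  0.005639·V_3 - 0.00008333·V_1 = 0
Determinant D = (0.03859)(0.005639) - (-0.00008333)(-0.00008333) = 0.0002176
V_1 = [(0.007353)(0.005639) - (-0.00008333)(0)]/D = 0.1905 V
V_3 = [(0.03859)(0) - (0.007353)(-0.00008333)]/D = 0.002816 V
I_R4 = (V_2 - V_3)/R4 = (0 - 0.002816)/180 = -0.00001564 A
|I_R4| = 0.00001564 A

Final answer: |I_R4| = 1.564e-05 A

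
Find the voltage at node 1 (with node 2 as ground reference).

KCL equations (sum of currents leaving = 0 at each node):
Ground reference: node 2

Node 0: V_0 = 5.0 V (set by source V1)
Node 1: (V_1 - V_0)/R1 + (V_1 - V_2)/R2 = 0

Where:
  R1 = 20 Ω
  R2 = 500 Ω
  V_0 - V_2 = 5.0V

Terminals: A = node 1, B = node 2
Nodal analysis, taking node 2 as the 0 V reference.
Source V1 fixes V_0 = 5 V.
KCL at each unknown node (sum of currents leaving = 0; resistances in Ω):
  Node 1: (V_1 - 5)/20 + (V_1 - 0)/500 = 0
Collecting terms: 0.052 × V_1 = 0.25  =>  V_1 = 4.808 V
The requested potential is V_1 = 4.808 V.

Final answer: V_1 = 4.808 V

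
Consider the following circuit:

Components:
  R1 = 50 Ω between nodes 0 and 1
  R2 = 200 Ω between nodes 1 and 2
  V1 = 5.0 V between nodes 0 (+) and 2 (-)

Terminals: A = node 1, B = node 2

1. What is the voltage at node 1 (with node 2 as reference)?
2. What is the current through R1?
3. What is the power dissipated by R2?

Nodal analysis, taking node 2 as the 0 V reference.
Source V1 fixes V_0 = 5 V.
KCL at each unknown node (sum of currents leaving = 0; resistances in Ω):
  Node 1: (V_1 - 5)/50 + (V_1 - 0)/200 = 0
Collecting terms: 0.025 × V_1 = 0.1  =>  V_1 = 4 V
Part 1:
  Read off the nodal solution: V_1 = 4 V
Part 2:
  I_R1 = (V_0 - V_1)/R1 = (5 - 4)/50 = 0.02 A
  Magnitude: I_R1 = 0.02 A
Part 3:
  I_R2 = (V_1 - V_2)/R2 = (4 - 0)/200 = 0.02 A
  P_R2 = I_R2² × R2 = (0.02)² × 200 = 0.08 W

Final answers:
1. V_1 = 4 V
2. I_R1 = 0.02 A
3. P_R2 = 0.08 W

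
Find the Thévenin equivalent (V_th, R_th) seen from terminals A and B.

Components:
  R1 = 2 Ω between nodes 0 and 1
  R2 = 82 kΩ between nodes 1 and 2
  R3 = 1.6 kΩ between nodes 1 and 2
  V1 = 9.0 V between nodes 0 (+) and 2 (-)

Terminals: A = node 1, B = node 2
Step 1 — V_th is the open-circuit voltage V_A - V_B (nothing connected across the terminals).
Nodal analysis, taking node 2 as the 0 V reference.
Source V1 fixes V_0 = 9 V.
KCL at each unknown node (sum of currents leaving = 0; resistances in Ω):
  Node 1: (V_1 - 9)/2 + (V_1 - 0)/82000 + (V_1 - 0)/1600 = 0
Collecting terms: 0.5006 × V_1 = 4.5  =>  V_1 = 8.989 V
V_th = V_1 - V_2 = 8.989 - 0 = 8.989 V
Step 2 — R_th: zero the source — replace V1 by a short circuit (node 2 merges into node 0) — and find the resistance seen between A (node 1) and B (node 0).
Reduce the network between node 1 (A) and node 0 (B) by series/parallel combination:
  Rp1 = R1 ‖ R2 ‖ R3 (parallel, all between nodes 0 and 1) = 1/(1/2 + 1/82000 + 1/1600) = 1.997 Ω
R_th = 1.997 Ω

Final answer: V_th = 8.989 V, R_th = 1.997 Ω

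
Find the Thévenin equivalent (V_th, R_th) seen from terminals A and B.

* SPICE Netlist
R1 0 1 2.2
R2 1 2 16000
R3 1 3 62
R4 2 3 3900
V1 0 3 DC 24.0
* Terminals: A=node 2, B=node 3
Step 1 — V_th is the open-circuit voltage V_A - V_B (nothing connected across the terminals).
Nodal analysis, taking node 3 as the 0 V reference.
Source V1 fixes V_0 = 24 V.
KCL at each unknown node (sum of currents leaving = 0; resistances in Ω):
  Node 1: (V_1 - 24)/2.2 + (V_1 - V_2)/16000 + (V_1 - 0)/62 = 0
  Node 2: (V_2 - V_1)/16000 + (V_2 - 0)/3900 = 0
Collecting terms (coefficients in siemens):
  0.4707·V_1 - 0.0000625·V_2 = 10.91
  0.0003189·V_2 - 0.0000625·V_1 = 0
Determinant D = (0.4707)(0.0003189) - (-0.0000625)(-0.0000625) = 0.0001501
V_1 = [(10.91)(0.0003189) - (-0.0000625)(0)]/D = 23.18 V
V_2 = [(0.4707)(0) - (10.91)(-0.0000625)]/D = 4.542 V
V_th = V_2 - V_3 = 4.542 - 0 = 4.542 V
Step 2 — R_th: zero the source — replace V1 by a short circuit (node 3 merges into node 0) — and find the resistance seen between A (node 2) and B (node 0).
Reduce the network between node 2 (A) and node 0 (B) by series/parallel combination:
  Rp1 = R1 ‖ R3 (parallel, both between nodes 0 and 1) = 1/(1/2.2 + 1/62) = 2.125 Ω
  Rs1 = R2 + Rp1 (series, joined only at node 1) = 16000 + 2.125 = 16000 Ω
  Rp2 = R4 ‖ Rs1 (parallel, both between nodes 0 and 2) = 1/(1/3900 + 1/16000) = 3136 Ω
R_th = 3.136 kΩ

Final answer: V_th = 4.542 V, R_th = 3.136 kΩ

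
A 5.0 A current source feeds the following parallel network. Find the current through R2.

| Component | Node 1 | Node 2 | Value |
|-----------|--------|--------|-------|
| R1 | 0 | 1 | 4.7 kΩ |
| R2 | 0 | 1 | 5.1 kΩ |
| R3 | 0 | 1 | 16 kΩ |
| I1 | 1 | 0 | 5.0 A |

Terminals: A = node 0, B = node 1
All resistors sit directly between nodes 0 and 1, so they are in parallel and share one voltage V; the full source current 5 A splits among them.
1/R_par = 1/4700 + 1/5100 + 1/16000 = 0.0004713 S  =>  R_par = 2122 Ω
V = I × R_par = 5 × 2122 = 10610 V
I_R2 = V/R2 = 10610/5100 = 2.08 A

Final answer: 2.08 A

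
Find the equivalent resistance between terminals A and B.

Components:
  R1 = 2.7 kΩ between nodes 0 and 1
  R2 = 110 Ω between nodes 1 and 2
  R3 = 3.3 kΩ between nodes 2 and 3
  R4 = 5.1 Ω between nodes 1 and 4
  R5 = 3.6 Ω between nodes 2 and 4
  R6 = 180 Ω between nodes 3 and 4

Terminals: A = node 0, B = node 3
The network is not a plain series/parallel combination. Inject a 1 A test current into terminal A (node 0) and return it from terminal B (node 3); then R_eq = V_A / (1 A).
Nodal analysis, taking node 3 as the 0 V reference.
Current source I_test pushes 1 A into node 0 and draws it out of node 3.
KCL at each unknown node (sum of currents leaving = 0; resistances in Ω):
  Node 0: (V_0 - V_1)/2700 - 1 = 0
  Node 1: (V_1 - V_0)/2700 + (V_1 - V_2)/110 + (V_1 - V_4)/5.1 = 0
  Node 2: (V_2 - V_1)/110 + (V_2 - 0)/3300 + (V_2 - V_4)/3.6 = 0
  Node 4: (V_4 - V_1)/5.1 + (V_4 - V_2)/3.6 + (V_4 - 0)/180 = 0
Collecting terms (coefficients in siemens):
  0.0003704·V_0 - 0.0003704·V_1 = 1
  0.2055·V_1 - 0.0003704·V_0 - 0.009091·V_2 - 0.1961·V_4 = 0
  0.2872·V_2 - 0.009091·V_1 - 0.2778·V_4 = 0
  0.4794·V_4 - 0.1961·V_1 - 0.2778·V_2 = 0
Solving these 4 simultaneous equations (Gaussian elimination) gives:
  V_0 = 2876 V, V_1 = 175.6 V, V_2 = 170.7 V, V_4 = 170.7 V
R_eq = V_0 / 1 A = 2876 Ω = 2.876 kΩ

Final answer: 2.876 kΩ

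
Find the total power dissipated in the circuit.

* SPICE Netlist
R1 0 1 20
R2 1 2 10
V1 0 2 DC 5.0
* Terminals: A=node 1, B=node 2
Nodal analysis, taking node 2 as the 0 V reference.
Source V1 fixes V_0 = 5 V.
KCL at each unknown node (sum of currents leaving = 0; resistances in Ω):
  Node 1: (V_1 - 5)/20 + (V_1 - 0)/10 = 0
Collecting terms: 0.15 × V_1 = 0.25  =>  V_1 = 1.667 V
Power in each resistor, P = (ΔV)²/R:
  P_R1 = (5 - 1.667)²/20 = 0.5556 W
  P_R2 = (1.667 - 0)²/10 = 0.2778 W
P_total = P_R1 + P_R2 = 0.8333 W

Final answer: 0.8333 W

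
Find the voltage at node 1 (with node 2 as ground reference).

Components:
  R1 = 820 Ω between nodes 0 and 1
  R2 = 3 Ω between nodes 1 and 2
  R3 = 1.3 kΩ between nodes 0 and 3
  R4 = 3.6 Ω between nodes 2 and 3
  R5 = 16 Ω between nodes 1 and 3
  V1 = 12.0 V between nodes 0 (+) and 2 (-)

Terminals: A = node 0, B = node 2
Nodal analysis, taking node 2 as the 0 V reference.
Source V1 fixes V_0 = 12 V.
KCL at each unknown node (sum of currents leaving = 0; resistances in Ω):
  Node 1: (V_1 - 12)/820 + (V_1 - 0)/3 + (V_1 - V_3)/16 = 0
  Node 3: (V_3 - 12)/1300 + (V_3 - 0)/3.6 + (V_3 - V_1)/16 = 0
Collecting terms (coefficients in siemens):
  0.3971·V_1 - 0.0625·V_3 = 0.01463
  0.341·V_3 - 0.0625·V_1 = 0.009231
Determinant D = (0.3971)(0.341) - (-0.0625)(-0.0625) = 0.1315
V_1 = [(0.01463)(0.341) - (-0.0625)(0.009231)]/D = 0.04234 V
V_3 = [(0.3971)(0.009231) - (0.01463)(-0.0625)]/D = 0.03482 V
The requested potential is V_1 = 0.04234 V.

Final answer: V_1 = 0.04234 V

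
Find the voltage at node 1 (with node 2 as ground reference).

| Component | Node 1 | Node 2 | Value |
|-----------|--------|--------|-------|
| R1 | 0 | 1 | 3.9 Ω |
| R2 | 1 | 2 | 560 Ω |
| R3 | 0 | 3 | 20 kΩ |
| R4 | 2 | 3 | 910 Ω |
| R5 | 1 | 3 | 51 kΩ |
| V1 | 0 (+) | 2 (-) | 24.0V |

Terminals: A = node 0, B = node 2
Nodal analysis, taking node 2 as the 0 V reference.
Source V1 fixes V_0 = 24 V.
KCL at each unknown node (sum of currents leaving = 0; resistances in Ω):
  Node 1: (V_1 - 24)/3.9 + (V_1 - 0)/560 + (V_1 - V_3)/51000 = 0
  Node 3: (V_3 - 24)/20000 + (V_3 - 0)/910 + (V_3 - V_1)/51000 = 0
Collecting terms (coefficients in siemens):
  0.2582·V_1 - 0.00001961·V_3 = 6.154
  0.001169·V_3 - 0.00001961·V_1 = 0.0012
Determinant D = (0.2582)(0.001169) - (-0.00001961)(-0.00001961) = 0.0003017
V_1 = [(6.154)(0.001169) - (-0.00001961)(0.0012)]/D = 23.83 V
V_3 = [(0.2582)(0.0012) - (6.154)(-0.00001961)]/D = 1.427 V
The requested potential is V_1 = 23.83 V.

Final answer: V_1 = 23.83 V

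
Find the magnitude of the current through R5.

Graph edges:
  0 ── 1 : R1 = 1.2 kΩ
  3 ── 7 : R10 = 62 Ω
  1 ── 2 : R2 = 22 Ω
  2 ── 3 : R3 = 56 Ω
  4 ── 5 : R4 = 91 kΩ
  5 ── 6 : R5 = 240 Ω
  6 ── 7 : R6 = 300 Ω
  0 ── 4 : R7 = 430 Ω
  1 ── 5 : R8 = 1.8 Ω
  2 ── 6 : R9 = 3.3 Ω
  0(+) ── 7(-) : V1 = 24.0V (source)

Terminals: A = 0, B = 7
Nodal analysis, taking node 7 as the 0 V reference.
Source V1 fixes V_0 = 24 V.
KCL at each unknown node (sum of currents leaving = 0; resistances in Ω):
  Node 1: (V_1 - 24)/1200 + (V_1 - V_2)/22 + (V_1 - V_5)/1.8 = 0
  Node 2: (V_2 - V_1)/22 + (V_2 - V_3)/56 + (V_2 - V_6)/3.3 = 0
  Node 3: (V_3 - V_2)/56 + (V_3 - 0)/62 = 0
  Node 4: (V_4 - V_5)/91000 + (V_4 - 24)/430 = 0
  Node 5: (V_5 - V_4)/91000 + (V_5 - V_6)/240 + (V_5 - V_1)/1.8 = 0
  Node 6: (V_6 - V_5)/240 + (V_6 - 0)/300 + (V_6 - V_2)/3.3 = 0
Collecting terms (coefficients in siemens):
  0.6018·V_1 - 0.04545·V_2 - 0.5556·V_5 = 0.02
  0.3663·V_2 - 0.04545·V_1 - 0.01786·V_3 - 0.303·V_6 = 0
  0.03399·V_3 - 0.01786·V_2 = 0
  0.002337·V_4 - 0.00001099·V_5 = 0.05581
  0.5597·V_5 - 0.5556·V_1 - 0.00001099·V_4 - 0.004167·V_6 = 0
  0.3105·V_6 - 0.303·V_2 - 0.004167·V_5 = 0
Solving these 6 simultaneous equations (Gaussian elimination) gives:
  V_1 = 1.954 V, V_2 = 1.58 V, V_3 = 0.83 V, V_4 = 23.9 V
  V_5 = 1.952 V, V_6 = 1.568 V
I_R5 = (V_5 - V_6)/R5 = (1.952 - 1.568)/240 = 0.001599 A
|I_R5| = 0.001599 A

Final answer: |I_R5| = 0.001599 A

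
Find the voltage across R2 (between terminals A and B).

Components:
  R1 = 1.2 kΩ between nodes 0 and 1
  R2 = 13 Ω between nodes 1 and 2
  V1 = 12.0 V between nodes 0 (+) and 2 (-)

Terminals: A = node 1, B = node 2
R1 and R2 are in series across V1 (node 0 → node 1 → node 2), and the output A–B is taken across R2, so this is a voltage divider.
Series current: I = V1/(R1 + R2) = 12/(1200 + 13) = 12/1213 = 0.009893 A
V_R2 = I × R2 = V1 × R2/(R1 + R2) = 12 × 13/1213 = 0.1286 V

Final answer: 0.1286 V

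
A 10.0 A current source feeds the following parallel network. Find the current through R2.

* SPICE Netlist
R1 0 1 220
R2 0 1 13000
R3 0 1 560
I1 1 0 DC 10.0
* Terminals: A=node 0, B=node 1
All resistors sit directly between nodes 0 and 1, so they are in parallel and share one voltage V; the full source current 10 A splits among them.
1/R_par = 1/220 + 1/13000 + 1/560 = 0.006408 S  =>  R_par = 156.1 Ω
V = I × R_par = 10 × 156.1 = 1561 V
I_R2 = V/R2 = 1561/13000 = 0.12 A

Final answer: 0.12 A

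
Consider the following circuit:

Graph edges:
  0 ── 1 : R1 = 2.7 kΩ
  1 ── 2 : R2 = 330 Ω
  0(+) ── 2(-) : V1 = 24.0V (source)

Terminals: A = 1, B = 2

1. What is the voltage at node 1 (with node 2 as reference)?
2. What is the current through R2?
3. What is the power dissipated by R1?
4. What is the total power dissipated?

Nodal analysis, taking node 2 as the 0 V reference.
Source V1 fixes V_0 = 24 V.
KCL at each unknown node (sum of currents leaving = 0; resistances in Ω):
  Node 1: (V_1 - 24)/2700 + (V_1 - 0)/330 = 0
Collecting terms: 0.003401 × V_1 = 0.008889  =>  V_1 = 2.614 V
Part 1:
  Read off the nodal solution: V_1 = 2.614 V
Part 2:
  I_R2 = (V_1 - V_2)/R2 = (2.614 - 0)/330 = 0.007921 A
  Magnitude: I_R2 = 0.007921 A
Part 3:
  I_R1 = (V_0 - V_1)/R1 = (24 - 2.614)/2700 = 0.007921 A
  P_R1 = I_R1² × R1 = (0.007921)² × 2700 = 0.1694 W
Part 4:
  Power in each resistor, P = (ΔV)²/R:
    P_R1 = (24 - 2.614)²/2700 = 0.1694 W
    P_R2 = (2.614 - 0)²/330 = 0.0207 W
  P_total = P_R1 + P_R2 = 0.1901 W

Final answers:
1. V_1 = 2.614 V
2. I_R2 = 0.007921 A
3. P_R1 = 0.1694 W
4. P_total = 0.1901 W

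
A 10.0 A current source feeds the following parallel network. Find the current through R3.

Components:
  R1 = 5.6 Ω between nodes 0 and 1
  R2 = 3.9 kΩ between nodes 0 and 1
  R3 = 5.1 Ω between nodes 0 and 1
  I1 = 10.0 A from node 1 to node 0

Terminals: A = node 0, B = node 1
All resistors sit directly between nodes 0 and 1, so they are in parallel and share one voltage V; the full source current 10 A splits among them.
1/R_par = 1/5.6 + 1/3900 + 1/5.1 = 0.3749 S  =>  R_par = 2.667 Ω
V = I × R_par = 10 × 2.667 = 26.67 V
I_R3 = V/R3 = 26.67/5.1 = 5.23 A

Final answer: 5.23 A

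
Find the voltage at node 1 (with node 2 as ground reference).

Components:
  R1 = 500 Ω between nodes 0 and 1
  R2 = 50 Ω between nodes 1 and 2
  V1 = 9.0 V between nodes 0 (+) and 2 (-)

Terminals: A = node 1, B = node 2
Nodal analysis, taking node 2 as the 0 V reference.
Source V1 fixes V_0 = 9 V.
KCL at each unknown node (sum of currents leaving = 0; resistances in Ω):
  Node 1: (V_1 - 9)/500 + (V_1 - 0)/50 = 0
Collecting terms: 0.022 × V_1 = 0.018  =>  V_1 = 0.8182 V
The requested potential is V_1 = 0.8182 V.

Final answer: V_1 = 0.8182 V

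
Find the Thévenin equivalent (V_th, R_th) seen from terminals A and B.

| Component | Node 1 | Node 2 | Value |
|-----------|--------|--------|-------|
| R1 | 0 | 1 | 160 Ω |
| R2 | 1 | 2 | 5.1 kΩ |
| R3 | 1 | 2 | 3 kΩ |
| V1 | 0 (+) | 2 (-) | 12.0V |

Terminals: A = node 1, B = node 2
Step 1 — V_th is the open-circuit voltage V_A - V_B (nothing connected across the terminals).
Nodal analysis, taking node 2 as the 0 V reference.
Source V1 fixes V_0 = 12 V.
KCL at each unknown node (sum of currents leaving = 0; resistances in Ω):
  Node 1: (V_1 - 12)/160 + (V_1 - 0)/5100 + (V_1 - 0)/3000 = 0
Collecting terms: 0.006779 × V_1 = 0.075  =>  V_1 = 11.06 V
V_th = V_1 - V_2 = 11.06 - 0 = 11.06 V
Step 2 — R_th: zero the source — replace V1 by a short circuit (node 2 merges into node 0) — and find the resistance seen between A (node 1) and B (node 0).
Reduce the network between node 1 (A) and node 0 (B) by series/parallel combination:
  Rp1 = R1 ‖ R2 ‖ R3 (parallel, all between nodes 0 and 1) = 1/(1/160 + 1/5100 + 1/3000) = 147.5 Ω
R_th = 147.5 Ω

Final answer: V_th = 11.06 V, R_th = 147.5 Ω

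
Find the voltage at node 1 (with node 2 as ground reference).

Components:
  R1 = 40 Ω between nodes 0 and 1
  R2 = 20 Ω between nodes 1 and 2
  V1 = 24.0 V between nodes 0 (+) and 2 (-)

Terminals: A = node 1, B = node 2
Nodal analysis, taking node 2 as the 0 V reference.
Source V1 fixes V_0 = 24 V.
KCL at each unknown node (sum of currents leaving = 0; resistances in Ω):
  Node 1: (V_1 - 24)/40 + (V_1 - 0)/20 = 0
Collecting terms: 0.075 × V_1 = 0.6  =>  V_1 = 8 V
The requested potential is V_1 = 8 V.

Final answer: V_1 = 8 V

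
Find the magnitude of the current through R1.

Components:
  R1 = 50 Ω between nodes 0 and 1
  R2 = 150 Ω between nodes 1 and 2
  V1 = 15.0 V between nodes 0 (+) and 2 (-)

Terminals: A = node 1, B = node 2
Nodal analysis, taking node 2 as the 0 V reference.
Source V1 fixes V_0 = 15 V.
KCL at each unknown node (sum of currents leaving = 0; resistances in Ω):
  Node 1: (V_1 - 15)/50 + (V_1 - 0)/150 = 0
Collecting terms: 0.02667 × V_1 = 0.3  =>  V_1 = 11.25 V
I_R1 = (V_0 - V_1)/R1 = (15 - 11.25)/50 = 0.075 A
|I_R1| = 0.075 A

Final answer: |I_R1| = 0.075 A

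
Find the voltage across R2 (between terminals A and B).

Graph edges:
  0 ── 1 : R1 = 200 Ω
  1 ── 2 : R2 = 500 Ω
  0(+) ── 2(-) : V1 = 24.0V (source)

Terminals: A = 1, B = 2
R1 and R2 are in series across V1 (node 0 → node 1 → node 2), and the output A–B is taken across R2, so this is a voltage divider.
Series current: I = V1/(R1 + R2) = 24/(200 + 500) = 24/700 = 0.03429 A
V_R2 = I × R2 = V1 × R2/(R1 + R2) = 24 × 500/700 = 17.14 V

Final answer: 17.14 V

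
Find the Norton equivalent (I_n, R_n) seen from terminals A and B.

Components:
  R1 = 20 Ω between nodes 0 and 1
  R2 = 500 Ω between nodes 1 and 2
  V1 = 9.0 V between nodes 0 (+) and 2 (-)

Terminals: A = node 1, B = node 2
Find the Thévenin equivalent first; then I_n = V_th/R_th and R_n = R_th.
Step 1 — V_th is the open-circuit voltage V_A - V_B (nothing connected across the terminals).
Nodal analysis, taking node 2 as the 0 V reference.
Source V1 fixes V_0 = 9 V.
KCL at each unknown node (sum of currents leaving = 0; resistances in Ω):
  Node 1: (V_1 - 9)/20 + (V_1 - 0)/500 = 0
Collecting terms: 0.052 × V_1 = 0.45  =>  V_1 = 8.654 V
V_th = V_1 - V_2 = 8.654 - 0 = 8.654 V
Step 2 — R_th: zero the source — replace V1 by a short circuit (node 2 merges into node 0) — and find the resistance seen between A (node 1) and B (node 0).
Reduce the network between node 1 (A) and node 0 (B) by series/parallel combination:
  Rp1 = R1 ‖ R2 (parallel, both between nodes 0 and 1) = 1/(1/20 + 1/500) = 19.23 Ω
R_th = 19.23 Ω
I_n = V_th/R_th = 8.654/19.23 = 0.45 A, and R_n = R_th = 19.23 Ω

Final answer: I_n = 0.45 A, R_n = 19.23 Ω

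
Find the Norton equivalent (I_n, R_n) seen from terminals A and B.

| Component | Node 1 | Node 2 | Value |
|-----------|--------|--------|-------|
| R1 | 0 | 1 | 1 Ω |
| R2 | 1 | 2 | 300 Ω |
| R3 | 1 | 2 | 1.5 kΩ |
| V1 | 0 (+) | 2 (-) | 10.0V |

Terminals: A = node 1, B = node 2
Find the Thévenin equivalent first; then I_n = V_th/R_th and R_n = R_th.
Step 1 — V_th is the open-circuit voltage V_A - V_B (nothing connected across the terminals).
Nodal analysis, taking node 2 as the 0 V reference.
Source V1 fixes V_0 = 10 V.
KCL at each unknown node (sum of currents leaving = 0; resistances in Ω):
  Node 1: (V_1 - 10)/1 + (V_1 - 0)/300 + (V_1 - 0)/1500 = 0
Collecting terms: 1.004 × V_1 = 10  =>  V_1 = 9.96 V
V_th = V_1 - V_2 = 9.96 - 0 = 9.96 V
Step 2 — R_th: zero the source — replace V1 by a short circuit (node 2 merges into node 0) — and find the resistance seen between A (node 1) and B (node 0).
Reduce the network between node 1 (A) and node 0 (B) by series/parallel combination:
  Rp1 = R1 ‖ R2 ‖ R3 (parallel, all between nodes 0 and 1) = 1/(1/1 + 1/300 + 1/1500) = 0.996 Ω
R_th = 0.996 Ω
I_n = V_th/R_th = 9.96/0.996 = 10 A, and R_n = R_th = 0.996 Ω

Final answer: I_n = 10 A, R_n = 0.996 Ω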